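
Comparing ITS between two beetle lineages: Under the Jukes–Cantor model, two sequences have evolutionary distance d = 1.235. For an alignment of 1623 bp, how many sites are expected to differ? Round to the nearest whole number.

983

Invert JC69: p = (3/4)(1 − e^(−4d/3)) = 0.75 × (1 − e^(-1.646667)) = 0.75 × (1 − 0.192691) = 0.605482.
Expected differing sites = pL ≈ 0.605482 × 1623 = 982.697286 ≈ 983.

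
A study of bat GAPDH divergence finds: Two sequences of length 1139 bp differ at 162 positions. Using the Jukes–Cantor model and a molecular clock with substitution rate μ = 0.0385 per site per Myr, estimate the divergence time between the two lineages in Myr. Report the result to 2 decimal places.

2.05

p = 162/1139 ≈ 0.14223.
d = −(3/4) ln(1 − 4p/3) = −0.75 ln(1 − 0.18964) = −0.75 ln(0.81036)
  = −0.75 × (-0.210277) = 0.157708 substitutions/site.
Under a molecular clock d = 2μt, so t = d/(2μ) = 0.157708 / (2 × 0.0385) = 2.05 Myr.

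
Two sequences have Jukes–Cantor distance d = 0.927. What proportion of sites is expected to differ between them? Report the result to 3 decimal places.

0.532

p = (3/4)(1 − e^(−4d/3)) = 0.75 × (1 − e^(-1.236)) = 0.75 × (1 − 0.290544) = 0.532092.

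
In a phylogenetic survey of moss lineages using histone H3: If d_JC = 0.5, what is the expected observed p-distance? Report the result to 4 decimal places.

0.3649

p = (3/4)(1 − e^(−4d/3)) = 0.75 × (1 − e^(-0.666667)) = 0.75 × (1 − 0.513417) = 0.364937.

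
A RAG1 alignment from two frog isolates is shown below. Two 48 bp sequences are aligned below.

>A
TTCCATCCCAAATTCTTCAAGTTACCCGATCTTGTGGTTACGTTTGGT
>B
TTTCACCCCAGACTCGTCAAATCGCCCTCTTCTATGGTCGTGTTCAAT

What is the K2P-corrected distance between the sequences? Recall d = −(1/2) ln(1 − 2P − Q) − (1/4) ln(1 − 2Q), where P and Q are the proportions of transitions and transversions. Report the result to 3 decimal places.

Of 48 sites, 16 differences are transitions and 3 are transversions, so P = 16/48 ≈ 0.333333 and Q = 3/48 = 0.0625.
Under the Kimura two-parameter model, d = −½ ln(1 − 2P − Q) − ¼ ln(1 − 2Q).
1 − 2P − Q = 0.270834, giving −½ ln(0.270834) = 0.653125.
1 − 2Q = 0.875, giving −¼ ln(0.875) = 0.033383.
d = 0.653125 + 0.033383 = 0.686508.

0.687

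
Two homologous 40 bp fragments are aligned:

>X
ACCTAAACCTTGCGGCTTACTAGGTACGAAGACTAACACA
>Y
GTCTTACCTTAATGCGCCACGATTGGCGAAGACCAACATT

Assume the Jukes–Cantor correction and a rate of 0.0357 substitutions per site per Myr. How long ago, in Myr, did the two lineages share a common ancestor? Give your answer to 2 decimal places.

11.54

The sequences differ at 20 of 40 sites, so p = 20/40 = 0.5.
d = −(3/4) ln(1 − 4p/3) = −0.75 ln(1 − 0.666667) = −0.75 ln(0.333333)
  = −0.75 × (-1.098613) = 0.823960 substitutions/site.
Under a molecular clock d = 2μt, so t = d/(2μ) = 0.823960 / (2 × 0.0357) = 11.54 Myr.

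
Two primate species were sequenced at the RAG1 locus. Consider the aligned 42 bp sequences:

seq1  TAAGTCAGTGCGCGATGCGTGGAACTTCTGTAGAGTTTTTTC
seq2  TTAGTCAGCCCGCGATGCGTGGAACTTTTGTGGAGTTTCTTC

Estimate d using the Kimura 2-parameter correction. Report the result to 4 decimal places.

Of 42 sites, 4 differences are transitions and 2 are transversions, so P = 4/42 ≈ 0.095238 and Q = 2/42 ≈ 0.047619.
Under the Kimura two-parameter model, d = −½ ln(1 − 2P − Q) − ¼ ln(1 − 2Q).
1 − 2P − Q = 0.761905, giving −½ ln(0.761905) = 0.135967.
1 − 2Q = 0.904762, giving −¼ ln(0.904762) = 0.025021.
d = 0.135967 + 0.025021 = 0.160988.

0.1610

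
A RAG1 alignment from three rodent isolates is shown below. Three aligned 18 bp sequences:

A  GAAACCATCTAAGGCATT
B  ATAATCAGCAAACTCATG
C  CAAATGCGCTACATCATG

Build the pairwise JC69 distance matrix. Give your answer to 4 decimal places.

d(A,B) = 0.6735, d(A,C) = 0.8240, d(B,C) = 0.5482

A–B: 8/18 sites differ → p ≈ 0.444444, d = −0.75 ln(1 − 0.592592) = 0.673455 ≈ 0.6735.
A–C: 9/18 sites differ → p = 0.5, d = −0.75 ln(1 − 0.666667) = 0.823960 ≈ 0.8240.
B–C: 7/18 sites differ → p ≈ 0.388889, d = −0.75 ln(1 − 0.518519) = 0.548166 ≈ 0.5482.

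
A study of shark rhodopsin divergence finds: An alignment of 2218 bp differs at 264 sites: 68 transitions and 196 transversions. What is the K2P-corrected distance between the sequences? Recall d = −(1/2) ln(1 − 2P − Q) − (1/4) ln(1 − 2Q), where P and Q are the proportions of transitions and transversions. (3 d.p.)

0.130

P = 68/2218 ≈ 0.030658 and Q = 196/2218 ≈ 0.088368.
Under the Kimura two-parameter model, d = −½ ln(1 − 2P − Q) − ¼ ln(1 − 2Q).
1 − 2P − Q = 0.850316, giving −½ ln(0.850316) = 0.081074.
1 − 2Q = 0.823264, giving −¼ ln(0.823264) = 0.048620.
d = 0.081074 + 0.048620 = 0.129694.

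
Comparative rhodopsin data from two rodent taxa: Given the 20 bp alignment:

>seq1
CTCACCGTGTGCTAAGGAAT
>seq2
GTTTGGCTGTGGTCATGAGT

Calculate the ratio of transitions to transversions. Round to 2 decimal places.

Transitions are A↔G and C↔T; transversions are all other mismatches.
Transitions: 2. Transversions: 8.
R = 2/8 = 0.25.

0.25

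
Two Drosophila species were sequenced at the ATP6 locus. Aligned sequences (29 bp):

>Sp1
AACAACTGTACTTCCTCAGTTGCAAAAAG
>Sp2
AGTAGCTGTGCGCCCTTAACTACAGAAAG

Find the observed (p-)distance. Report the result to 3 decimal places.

The sequences differ at 11 of 29 positions.
p = 11/29 = 0.379310… ≈ 0.379 (to 3 d.p.).

0.379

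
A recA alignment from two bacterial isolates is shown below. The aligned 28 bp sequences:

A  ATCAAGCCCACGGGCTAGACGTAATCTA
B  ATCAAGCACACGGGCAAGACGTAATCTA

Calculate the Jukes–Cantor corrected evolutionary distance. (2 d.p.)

The sequences differ at 2 of 28 sites (8, 16), so p = 2/28 ≈ 0.071429.
d = −(3/4) ln(1 − 4p/3) = −0.75 ln(1 − 0.095239) = −0.75 ln(0.904761)
  = −0.75 × (-0.100084) = 0.075063 substitutions/site.

0.08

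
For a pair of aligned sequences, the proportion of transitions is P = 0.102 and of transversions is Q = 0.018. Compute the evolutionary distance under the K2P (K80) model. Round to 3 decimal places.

Under the Kimura two-parameter model, d = −½ ln(1 − 2P − Q) − ¼ ln(1 − 2Q).
1 − 2P − Q = 0.778, giving −½ ln(0.778) = 0.125514.
1 − 2Q = 0.964, giving −¼ ln(0.964) = 0.009166.
d = 0.125514 + 0.009166 = 0.134680.

0.135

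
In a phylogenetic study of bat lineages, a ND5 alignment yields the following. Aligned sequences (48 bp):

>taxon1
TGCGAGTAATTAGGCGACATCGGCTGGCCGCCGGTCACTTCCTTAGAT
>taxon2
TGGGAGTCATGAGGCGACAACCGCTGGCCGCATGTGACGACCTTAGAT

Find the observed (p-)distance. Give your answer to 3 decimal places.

0.208

The sequences differ at 10 of 48 positions (sites 3, 8, 11, 20, 22, 32, 33, 36, 39, 40).
p = 10/48 = 0.208333… ≈ 0.208 (to 3 d.p.).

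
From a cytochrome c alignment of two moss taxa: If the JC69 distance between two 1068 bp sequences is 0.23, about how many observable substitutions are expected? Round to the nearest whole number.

Invert JC69: p = (3/4)(1 − e^(−4d/3)) = 0.75 × (1 − e^(-0.306667)) = 0.75 × (1 − 0.735896) = 0.198078.
Expected differing sites = pL ≈ 0.198078 × 1068 = 211.547304 ≈ 212.

212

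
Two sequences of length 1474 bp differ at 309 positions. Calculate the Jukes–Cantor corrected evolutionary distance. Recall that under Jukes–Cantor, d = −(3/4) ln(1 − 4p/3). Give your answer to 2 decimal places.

p = 309/1474 ≈ 0.209634.
d = −(3/4) ln(1 − 4p/3) = −0.75 ln(1 − 0.279512) = −0.75 ln(0.720488)
  = −0.75 × (-0.327827) = 0.245870 substitutions/site.

0.25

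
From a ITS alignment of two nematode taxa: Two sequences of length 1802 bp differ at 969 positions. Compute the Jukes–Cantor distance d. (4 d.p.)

0.9467

p = 969/1802 ≈ 0.537736.
d = −(3/4) ln(1 − 4p/3) = −0.75 ln(1 − 0.716981) = −0.75 ln(0.283019)
  = −0.75 × (-1.262241) = 0.946681 substitutions/site.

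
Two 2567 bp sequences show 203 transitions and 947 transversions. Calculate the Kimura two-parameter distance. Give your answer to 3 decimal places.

0.709

P = 203/2567 ≈ 0.079081 and Q = 947/2567 ≈ 0.368913.
Under the Kimura two-parameter model, d = −½ ln(1 − 2P − Q) − ¼ ln(1 − 2Q).
1 − 2P − Q = 0.472925, giving −½ ln(0.472925) = 0.374409.
1 − 2Q = 0.262174, giving −¼ ln(0.262174) = 0.334687.
d = 0.374409 + 0.334687 = 0.709096.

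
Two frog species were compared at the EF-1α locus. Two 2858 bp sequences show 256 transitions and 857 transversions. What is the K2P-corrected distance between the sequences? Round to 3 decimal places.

0.555

P = 256/2858 ≈ 0.089573 and Q = 857/2858 ≈ 0.29986.
Under the Kimura two-parameter model, d = −½ ln(1 − 2P − Q) − ¼ ln(1 − 2Q).
1 − 2P − Q = 0.520994, giving −½ ln(0.520994) = 0.326008.
1 − 2Q = 0.40028, giving −¼ ln(0.40028) = 0.228898.
d = 0.326008 + 0.228898 = 0.554906.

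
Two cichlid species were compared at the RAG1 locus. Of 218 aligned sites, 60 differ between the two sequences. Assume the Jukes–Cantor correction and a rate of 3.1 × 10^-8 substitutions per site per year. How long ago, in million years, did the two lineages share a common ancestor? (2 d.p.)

5.53

p = 60/218 ≈ 0.275229.
d = −(3/4) ln(1 − 4p/3) = −0.75 ln(1 − 0.366972) = −0.75 ln(0.633028)
  = −0.75 × (-0.457241) = 0.342931 substitutions/site.
Under a molecular clock d = 2μt, so t = d/(2μ) = 0.342931 / (2 × 3.1 × 10^-8) = 5.53 million years.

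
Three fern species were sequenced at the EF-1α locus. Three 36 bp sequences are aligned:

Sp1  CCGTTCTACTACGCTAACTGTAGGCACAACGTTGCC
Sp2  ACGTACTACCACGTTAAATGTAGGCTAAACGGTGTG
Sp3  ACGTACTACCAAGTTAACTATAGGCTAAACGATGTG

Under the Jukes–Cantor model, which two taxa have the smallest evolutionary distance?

Sp1–Sp2: 10/36 differ, p = 0.278, d = 0.347.
Sp1–Sp3: 11/36 differ, p = 0.306, d = 0.392.
Sp2–Sp3: 4/36 differ, p = 0.111, d = 0.120.
The smallest distance is between Sp2 and Sp3.

Sp2 and Sp3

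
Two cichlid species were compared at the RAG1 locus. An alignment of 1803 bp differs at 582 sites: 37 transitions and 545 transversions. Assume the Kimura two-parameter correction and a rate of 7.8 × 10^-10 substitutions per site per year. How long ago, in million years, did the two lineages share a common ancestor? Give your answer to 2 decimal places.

P = 37/1803 ≈ 0.020521 and Q = 545/1803 ≈ 0.302274.
Under the Kimura two-parameter model, d = −½ ln(1 − 2P − Q) − ¼ ln(1 − 2Q).
1 − 2P − Q = 0.656684, giving −½ ln(0.656684) = 0.210276.
1 − 2Q = 0.395452, giving −¼ ln(0.395452) = 0.231931.
d = 0.210276 + 0.231931 = 0.442207.
Under a molecular clock d = 2μt, so t = d/(2μ) = 0.442207 / (2 × 7.8 × 10^-10) = 283.47 million years.

283.47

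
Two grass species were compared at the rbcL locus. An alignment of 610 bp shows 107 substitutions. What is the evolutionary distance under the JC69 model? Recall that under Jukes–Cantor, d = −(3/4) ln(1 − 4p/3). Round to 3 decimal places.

p = 107/610 ≈ 0.17541.
d = −(3/4) ln(1 − 4p/3) = −0.75 ln(1 − 0.23388) = −0.75 ln(0.76612)
  = −0.75 × (-0.266416) = 0.199812 substitutions/site.

0.200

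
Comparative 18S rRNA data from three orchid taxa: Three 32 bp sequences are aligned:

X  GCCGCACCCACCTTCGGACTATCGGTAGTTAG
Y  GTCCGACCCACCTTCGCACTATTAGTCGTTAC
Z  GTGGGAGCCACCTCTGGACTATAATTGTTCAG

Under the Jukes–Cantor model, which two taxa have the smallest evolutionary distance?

X–Y: 8/32 differ, p = 0.250, d = 0.304.
X–Z: 12/32 differ, p = 0.375, d = 0.520.
Y–Z: 12/32 differ, p = 0.375, d = 0.520.
The smallest distance is between X and Y.

X and Y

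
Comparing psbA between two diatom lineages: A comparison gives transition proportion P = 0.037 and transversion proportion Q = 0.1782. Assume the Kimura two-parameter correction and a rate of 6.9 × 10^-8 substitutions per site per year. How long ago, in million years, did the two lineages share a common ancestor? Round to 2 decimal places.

Under the Kimura two-parameter model, d = −½ ln(1 − 2P − Q) − ¼ ln(1 − 2Q).
1 − 2P − Q = 0.7478, giving −½ ln(0.7478) = 0.145310.
1 − 2Q = 0.6436, giving −¼ ln(0.6436) = 0.110169.
d = 0.145310 + 0.110169 = 0.255479.
Under a molecular clock d = 2μt, so t = d/(2μ) = 0.255479 / (2 × 6.9 × 10^-8) = 1.85 million years.

1.85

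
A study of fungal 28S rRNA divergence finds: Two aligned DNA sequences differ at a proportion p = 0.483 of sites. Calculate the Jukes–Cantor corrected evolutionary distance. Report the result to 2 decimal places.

d = −(3/4) ln(1 − 4p/3) = −0.75 ln(1 − 0.644) = −0.75 ln(0.356)
  = −0.75 × (-1.032825) = 0.774619 substitutions/site.

0.77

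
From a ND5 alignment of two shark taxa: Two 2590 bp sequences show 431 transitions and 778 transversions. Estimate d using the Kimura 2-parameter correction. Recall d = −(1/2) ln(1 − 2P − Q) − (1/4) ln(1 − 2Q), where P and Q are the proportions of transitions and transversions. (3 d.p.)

P = 431/2590 ≈ 0.166409 and Q = 778/2590 ≈ 0.300386.
Under the Kimura two-parameter model, d = −½ ln(1 − 2P − Q) − ¼ ln(1 − 2Q).
1 − 2P − Q = 0.366796, giving −½ ln(0.366796) = 0.501475.
1 − 2Q = 0.399228, giving −¼ ln(0.399228) = 0.229556.
d = 0.501475 + 0.229556 = 0.731031.

0.731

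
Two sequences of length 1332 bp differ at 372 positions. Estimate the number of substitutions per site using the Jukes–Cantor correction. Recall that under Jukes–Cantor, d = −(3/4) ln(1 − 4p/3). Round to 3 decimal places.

0.349

p = 372/1332 ≈ 0.279279.
d = −(3/4) ln(1 − 4p/3) = −0.75 ln(1 − 0.372372) = −0.75 ln(0.627628)
  = −0.75 × (-0.465808) = 0.349356 substitutions/site.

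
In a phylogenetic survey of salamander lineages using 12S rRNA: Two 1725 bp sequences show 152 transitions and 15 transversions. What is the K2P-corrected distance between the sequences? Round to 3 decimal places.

P = 152/1725 ≈ 0.088116 and Q = 15/1725 ≈ 0.008696.
Under the Kimura two-parameter model, d = −½ ln(1 − 2P − Q) − ¼ ln(1 − 2Q).
1 − 2P − Q = 0.815072, giving −½ ln(0.815072) = 0.102239.
1 − 2Q = 0.982608, giving −¼ ln(0.982608) = 0.004386.
d = 0.102239 + 0.004386 = 0.106625.

0.107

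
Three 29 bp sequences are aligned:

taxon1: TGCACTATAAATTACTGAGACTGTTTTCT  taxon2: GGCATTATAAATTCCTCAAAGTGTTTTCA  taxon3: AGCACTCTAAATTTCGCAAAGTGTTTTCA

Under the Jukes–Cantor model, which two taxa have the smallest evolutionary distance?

taxon1–taxon2: 7/29 differ, p = 0.241, d = 0.291.
taxon1–taxon3: 8/29 differ, p = 0.276, d = 0.344.
taxon2–taxon3: 5/29 differ, p = 0.172, d = 0.196.
The smallest distance is between taxon2 and taxon3.

taxon2 and taxon3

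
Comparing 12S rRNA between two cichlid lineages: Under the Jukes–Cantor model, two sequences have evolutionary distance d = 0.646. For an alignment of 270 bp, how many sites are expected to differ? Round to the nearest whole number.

117

Invert JC69: p = (3/4)(1 − e^(−4d/3)) = 0.75 × (1 − e^(-0.861333)) = 0.75 × (1 − 0.422598) = 0.433052.
Expected differing sites = pL ≈ 0.433052 × 270 = 116.92404 ≈ 117.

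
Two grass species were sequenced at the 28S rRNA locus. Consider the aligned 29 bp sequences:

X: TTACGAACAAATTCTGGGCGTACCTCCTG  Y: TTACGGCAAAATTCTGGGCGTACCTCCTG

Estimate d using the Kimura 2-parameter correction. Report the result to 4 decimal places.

Of 29 sites, 1 differences are transitions and 2 are transversions, so P = 1/29 ≈ 0.034483 and Q = 2/29 ≈ 0.068966.
Under the Kimura two-parameter model, d = −½ ln(1 − 2P − Q) − ¼ ln(1 − 2Q).
1 − 2P − Q = 0.862068, giving −½ ln(0.862068) = 0.074211.
1 − 2Q = 0.862068, giving −¼ ln(0.862068) = 0.037105.
d = 0.074211 + 0.037105 = 0.111316.

0.1113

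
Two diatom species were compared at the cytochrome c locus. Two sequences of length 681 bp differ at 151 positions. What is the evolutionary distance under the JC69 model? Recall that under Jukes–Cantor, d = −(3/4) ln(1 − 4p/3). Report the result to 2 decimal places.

0.26

p = 151/681 ≈ 0.221733.
d = −(3/4) ln(1 − 4p/3) = −0.75 ln(1 − 0.295644) = −0.75 ln(0.704356)
  = −0.75 × (-0.350471) = 0.262853 substitutions/site.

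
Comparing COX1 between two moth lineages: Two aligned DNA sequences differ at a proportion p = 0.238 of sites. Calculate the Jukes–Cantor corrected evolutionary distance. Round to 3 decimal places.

d = −(3/4) ln(1 − 4p/3) = −0.75 ln(1 − 0.317333) = −0.75 ln(0.682667)
  = −0.75 × (-0.381748) = 0.286311 substitutions/site.

0.286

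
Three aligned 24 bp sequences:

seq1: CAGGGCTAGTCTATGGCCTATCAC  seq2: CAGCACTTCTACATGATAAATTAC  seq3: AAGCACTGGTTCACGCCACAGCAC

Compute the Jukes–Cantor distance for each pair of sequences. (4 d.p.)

seq1–seq2: 11/24 sites differ → p ≈ 0.458333, d = −0.75 ln(1 − 0.611111) = 0.708346 ≈ 0.7083.
seq1–seq3: 11/24 sites differ → p ≈ 0.458333, d = −0.75 ln(1 − 0.611111) = 0.708346 ≈ 0.7083.
seq2–seq3: 10/24 sites differ → p ≈ 0.416667, d = −0.75 ln(1 − 0.555556) = 0.608198 ≈ 0.6082.

d(seq1,seq2) = 0.7083, d(seq1,seq3) = 0.7083, d(seq2,seq3) = 0.6082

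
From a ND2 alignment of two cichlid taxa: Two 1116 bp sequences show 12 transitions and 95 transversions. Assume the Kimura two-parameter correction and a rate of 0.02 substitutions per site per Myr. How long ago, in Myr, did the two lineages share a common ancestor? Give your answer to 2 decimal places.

2.58

P = 12/1116 ≈ 0.010753 and Q = 95/1116 ≈ 0.085125.
Under the Kimura two-parameter model, d = −½ ln(1 − 2P − Q) − ¼ ln(1 − 2Q).
1 − 2P − Q = 0.893369, giving −½ ln(0.893369) = 0.056378.
1 − 2Q = 0.82975, giving −¼ ln(0.82975) = 0.046658.
d = 0.056378 + 0.046658 = 0.103036.
Under a molecular clock d = 2μt, so t = d/(2μ) = 0.103036 / (2 × 0.02) = 2.58 Myr.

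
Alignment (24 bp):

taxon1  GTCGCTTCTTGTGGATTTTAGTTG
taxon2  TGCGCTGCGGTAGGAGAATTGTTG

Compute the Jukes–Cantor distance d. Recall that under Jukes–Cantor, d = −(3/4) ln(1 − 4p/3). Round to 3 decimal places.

0.708

The sequences differ at 11 of 24 sites, so p = 11/24 ≈ 0.458333.
d = −(3/4) ln(1 − 4p/3) = −0.75 ln(1 − 0.611111) = −0.75 ln(0.388889)
  = −0.75 × (-0.944461) = 0.708346 substitutions/site.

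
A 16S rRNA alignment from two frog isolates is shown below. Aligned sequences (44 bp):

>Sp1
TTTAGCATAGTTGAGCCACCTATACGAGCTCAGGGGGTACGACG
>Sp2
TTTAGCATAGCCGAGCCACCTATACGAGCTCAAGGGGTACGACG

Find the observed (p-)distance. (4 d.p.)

The sequences differ at 3 of 44 positions (sites 11, 12, 33).
p = 3/44 = 0.068181… ≈ 0.0682 (to 4 d.p.).

0.0682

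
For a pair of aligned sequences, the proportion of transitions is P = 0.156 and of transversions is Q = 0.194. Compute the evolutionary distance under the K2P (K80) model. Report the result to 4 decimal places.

Under the Kimura two-parameter model, d = −½ ln(1 − 2P − Q) − ¼ ln(1 − 2Q).
1 − 2P − Q = 0.494, giving −½ ln(0.494) = 0.352610.
1 − 2Q = 0.612, giving −¼ ln(0.612) = 0.122756.
d = 0.352610 + 0.122756 = 0.475366.

0.4754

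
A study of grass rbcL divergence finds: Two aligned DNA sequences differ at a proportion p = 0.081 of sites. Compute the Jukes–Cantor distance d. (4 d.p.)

0.0857

d = −(3/4) ln(1 − 4p/3) = −0.75 ln(1 − 0.108) = −0.75 ln(0.892)
  = −0.75 × (-0.114289) = 0.085717 substitutions/site.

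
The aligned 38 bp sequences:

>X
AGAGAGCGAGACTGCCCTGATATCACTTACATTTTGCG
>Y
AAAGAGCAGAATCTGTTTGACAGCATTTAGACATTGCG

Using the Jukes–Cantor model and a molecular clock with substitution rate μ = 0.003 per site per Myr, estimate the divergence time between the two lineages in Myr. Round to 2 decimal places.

103.02

The sequences differ at 16 of 38 sites, so p = 16/38 ≈ 0.421053.
d = −(3/4) ln(1 − 4p/3) = −0.75 ln(1 − 0.561404) = −0.75 ln(0.438596)
  = −0.75 × (-0.824177) = 0.618133 substitutions/site.
Under a molecular clock d = 2μt, so t = d/(2μ) = 0.618133 / (2 × 0.003) = 103.02 Myr.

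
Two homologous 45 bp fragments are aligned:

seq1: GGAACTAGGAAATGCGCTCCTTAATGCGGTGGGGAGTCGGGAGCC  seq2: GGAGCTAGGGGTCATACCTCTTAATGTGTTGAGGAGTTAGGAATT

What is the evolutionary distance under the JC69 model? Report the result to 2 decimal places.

0.57

The sequences differ at 18 of 45 sites, so p = 18/45 = 0.4.
d = −(3/4) ln(1 − 4p/3) = −0.75 ln(1 − 0.533333) = −0.75 ln(0.466667)
  = −0.75 × (-0.762139) = 0.571604 substitutions/site.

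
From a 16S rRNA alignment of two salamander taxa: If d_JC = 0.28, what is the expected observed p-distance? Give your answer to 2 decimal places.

0.23

p = (3/4)(1 − e^(−4d/3)) = 0.75 × (1 − e^(-0.373333)) = 0.75 × (1 − 0.688436) = 0.233673.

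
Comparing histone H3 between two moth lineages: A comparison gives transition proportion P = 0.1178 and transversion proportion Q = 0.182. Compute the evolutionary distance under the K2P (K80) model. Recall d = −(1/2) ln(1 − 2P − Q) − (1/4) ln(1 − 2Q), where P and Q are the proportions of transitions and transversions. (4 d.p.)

0.3834

Under the Kimura two-parameter model, d = −½ ln(1 − 2P − Q) − ¼ ln(1 − 2Q).
1 − 2P − Q = 0.5824, giving −½ ln(0.5824) = 0.270299.
1 − 2Q = 0.636, giving −¼ ln(0.636) = 0.113139.
d = 0.270299 + 0.113139 = 0.383438.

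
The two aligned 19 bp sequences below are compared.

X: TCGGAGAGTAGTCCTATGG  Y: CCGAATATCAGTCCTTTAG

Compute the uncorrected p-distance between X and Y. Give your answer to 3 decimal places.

0.368

The sequences differ at 7 of 19 positions (sites 1, 4, 6, 8, 9, 16, 18).
p = 7/19 = 0.368421… ≈ 0.368 (to 3 d.p.).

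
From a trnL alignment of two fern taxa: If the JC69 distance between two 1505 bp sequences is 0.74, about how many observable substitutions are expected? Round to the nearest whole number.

708

Invert JC69: p = (3/4)(1 − e^(−4d/3)) = 0.75 × (1 − e^(-0.986667)) = 0.75 × (1 − 0.372817) = 0.470387.
Expected differing sites = pL ≈ 0.470387 × 1505 = 707.932435 ≈ 708.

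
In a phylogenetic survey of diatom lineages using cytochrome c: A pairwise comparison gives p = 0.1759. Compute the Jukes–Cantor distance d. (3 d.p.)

d = −(3/4) ln(1 − 4p/3) = −0.75 ln(1 − 0.234533) = −0.75 ln(0.765467)
  = −0.75 × (-0.267269) = 0.200452 substitutions/site.

0.200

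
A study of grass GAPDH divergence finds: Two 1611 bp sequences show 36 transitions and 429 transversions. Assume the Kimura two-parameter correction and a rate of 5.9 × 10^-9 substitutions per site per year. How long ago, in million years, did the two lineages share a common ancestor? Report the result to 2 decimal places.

P = 36/1611 ≈ 0.022346 and Q = 429/1611 ≈ 0.266294.
Under the Kimura two-parameter model, d = −½ ln(1 − 2P − Q) − ¼ ln(1 − 2Q).
1 − 2P − Q = 0.689014, giving −½ ln(0.689014) = 0.186247.
1 − 2Q = 0.467412, giving −¼ ln(0.467412) = 0.190136.
d = 0.186247 + 0.190136 = 0.376383.
Under a molecular clock d = 2μt, so t = d/(2μ) = 0.376383 / (2 × 5.9 × 10^-9) = 31.90 million years.

31.90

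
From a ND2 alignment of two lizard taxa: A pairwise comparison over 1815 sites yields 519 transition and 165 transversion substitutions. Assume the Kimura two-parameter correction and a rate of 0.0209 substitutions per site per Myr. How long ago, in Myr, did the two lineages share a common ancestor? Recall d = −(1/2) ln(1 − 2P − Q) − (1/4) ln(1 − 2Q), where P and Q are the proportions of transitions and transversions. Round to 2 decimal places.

14.20

P = 519/1815 ≈ 0.28595 and Q = 165/1815 ≈ 0.090909.
Under the Kimura two-parameter model, d = −½ ln(1 − 2P − Q) − ¼ ln(1 − 2Q).
1 − 2P − Q = 0.337191, giving −½ ln(0.337191) = 0.543553.
1 − 2Q = 0.818182, giving −¼ ln(0.818182) = 0.050168.
d = 0.543553 + 0.050168 = 0.593721.
Under a molecular clock d = 2μt, so t = d/(2μ) = 0.593721 / (2 × 0.0209) = 14.20 Myr.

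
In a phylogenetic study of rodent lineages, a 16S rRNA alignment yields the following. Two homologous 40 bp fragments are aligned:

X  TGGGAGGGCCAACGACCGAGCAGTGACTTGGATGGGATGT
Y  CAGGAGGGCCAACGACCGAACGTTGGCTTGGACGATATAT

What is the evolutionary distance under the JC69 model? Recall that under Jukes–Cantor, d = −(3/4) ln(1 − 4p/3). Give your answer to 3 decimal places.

0.304

The sequences differ at 10 of 40 sites (1, 2, 20, 22, 23, 26, 33, 35, 36, 39), so p = 10/40 = 0.25.
d = −(3/4) ln(1 − 4p/3) = −0.75 ln(1 − 0.333333) = −0.75 ln(0.666667)
  = −0.75 × (-0.405465) = 0.304099 substitutions/site.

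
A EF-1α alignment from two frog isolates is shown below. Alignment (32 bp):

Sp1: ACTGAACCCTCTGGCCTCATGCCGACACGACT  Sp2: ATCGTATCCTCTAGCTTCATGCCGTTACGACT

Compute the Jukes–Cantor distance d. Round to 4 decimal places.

0.3041

The sequences differ at 8 of 32 sites (2, 3, 5, 7, 13, 16, 25, 26), so p = 8/32 = 0.25.
d = −(3/4) ln(1 − 4p/3) = −0.75 ln(1 − 0.333333) = −0.75 ln(0.666667)
  = −0.75 × (-0.405465) = 0.304099 substitutions/site.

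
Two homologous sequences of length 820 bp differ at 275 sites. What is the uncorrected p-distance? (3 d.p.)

0.335

p = 275/820 = 0.335365… ≈ 0.335 (to 3 d.p.).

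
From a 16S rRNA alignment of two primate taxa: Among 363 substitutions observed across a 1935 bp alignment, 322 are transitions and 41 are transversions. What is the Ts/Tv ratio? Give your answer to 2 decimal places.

R = 322/41 = 7.853658… ≈ 7.85 (to 2 d.p.).

7.85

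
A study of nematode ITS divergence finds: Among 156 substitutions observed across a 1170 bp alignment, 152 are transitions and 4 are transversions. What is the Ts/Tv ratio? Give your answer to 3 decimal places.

R = 152/4 = 38.000.

38.000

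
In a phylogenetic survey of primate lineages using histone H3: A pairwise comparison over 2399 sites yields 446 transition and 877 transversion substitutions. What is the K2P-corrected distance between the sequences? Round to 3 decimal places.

P = 446/2399 ≈ 0.185911 and Q = 877/2399 ≈ 0.365569.
Under the Kimura two-parameter model, d = −½ ln(1 − 2P − Q) − ¼ ln(1 − 2Q).
1 − 2P − Q = 0.262609, giving −½ ln(0.262609) = 0.668545.
1 − 2Q = 0.268862, giving −¼ ln(0.268862) = 0.328389.
d = 0.668545 + 0.328389 = 0.996934.

0.997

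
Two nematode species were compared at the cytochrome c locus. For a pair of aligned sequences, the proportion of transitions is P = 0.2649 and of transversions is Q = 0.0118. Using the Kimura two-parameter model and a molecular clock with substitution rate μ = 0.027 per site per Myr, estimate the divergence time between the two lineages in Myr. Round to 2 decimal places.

7.33

Under the Kimura two-parameter model, d = −½ ln(1 − 2P − Q) − ¼ ln(1 − 2Q).
1 − 2P − Q = 0.4584, giving −½ ln(0.4584) = 0.390007.
1 − 2Q = 0.9764, giving −¼ ln(0.9764) = 0.005971.
d = 0.390007 + 0.005971 = 0.395978.
Under a molecular clock d = 2μt, so t = d/(2μ) = 0.395978 / (2 × 0.027) = 7.33 Myr.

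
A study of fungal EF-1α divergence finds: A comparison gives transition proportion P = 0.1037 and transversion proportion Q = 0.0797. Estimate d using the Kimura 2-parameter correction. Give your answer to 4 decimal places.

Under the Kimura two-parameter model, d = −½ ln(1 − 2P − Q) − ¼ ln(1 − 2Q).
1 − 2P − Q = 0.7129, giving −½ ln(0.7129) = 0.169207.
1 − 2Q = 0.8406, giving −¼ ln(0.8406) = 0.043410.
d = 0.169207 + 0.043410 = 0.212617.

0.2126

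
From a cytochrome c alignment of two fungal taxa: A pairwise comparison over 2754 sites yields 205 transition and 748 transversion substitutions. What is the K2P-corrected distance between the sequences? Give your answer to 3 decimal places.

0.469

P = 205/2754 ≈ 0.074437 and Q = 748/2754 ≈ 0.271605.
Under the Kimura two-parameter model, d = −½ ln(1 − 2P − Q) − ¼ ln(1 − 2Q).
1 − 2P − Q = 0.579521, giving −½ ln(0.579521) = 0.272777.
1 − 2Q = 0.45679, giving −¼ ln(0.45679) = 0.195883.
d = 0.272777 + 0.195883 = 0.468660.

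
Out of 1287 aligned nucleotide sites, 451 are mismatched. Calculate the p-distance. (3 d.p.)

p = 451/1287 = 0.350427… ≈ 0.350 (to 3 d.p.).

0.350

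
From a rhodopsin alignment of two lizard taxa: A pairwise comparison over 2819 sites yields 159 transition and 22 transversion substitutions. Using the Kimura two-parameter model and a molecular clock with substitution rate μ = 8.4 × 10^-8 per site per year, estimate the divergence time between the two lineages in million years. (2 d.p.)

0.41

P = 159/2819 ≈ 0.056403 and Q = 22/2819 ≈ 0.007804.
Under the Kimura two-parameter model, d = −½ ln(1 − 2P − Q) − ¼ ln(1 − 2Q).
1 − 2P − Q = 0.87939, giving −½ ln(0.87939) = 0.064263.
1 − 2Q = 0.984392, giving −¼ ln(0.984392) = 0.003933.
d = 0.064263 + 0.003933 = 0.068196.
Under a molecular clock d = 2μt, so t = d/(2μ) = 0.068196 / (2 × 8.4 × 10^-8) = 0.41 million years.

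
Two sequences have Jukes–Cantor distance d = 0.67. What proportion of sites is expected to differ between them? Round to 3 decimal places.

0.443

p = (3/4)(1 − e^(−4d/3)) = 0.75 × (1 − e^(-0.893333)) = 0.75 × (1 − 0.409289) = 0.443033.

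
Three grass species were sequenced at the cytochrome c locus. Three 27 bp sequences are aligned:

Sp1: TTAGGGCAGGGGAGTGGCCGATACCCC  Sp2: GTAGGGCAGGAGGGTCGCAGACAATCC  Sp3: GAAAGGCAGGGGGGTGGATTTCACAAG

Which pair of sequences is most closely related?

Sp1 and Sp2

Sp1–Sp2: 8/27 differ, p = 0.296, d = 0.377.
Sp1–Sp3: 12/27 differ, p = 0.444, d = 0.673.
Sp2–Sp3: 12/27 differ, p = 0.444, d = 0.673.
The smallest distance is between Sp1 and Sp2.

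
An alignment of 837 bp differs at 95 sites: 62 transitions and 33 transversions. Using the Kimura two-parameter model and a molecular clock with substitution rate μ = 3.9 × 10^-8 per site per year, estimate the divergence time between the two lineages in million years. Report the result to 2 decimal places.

1.59

P = 62/837 ≈ 0.074074 and Q = 33/837 ≈ 0.039427.
Under the Kimura two-parameter model, d = −½ ln(1 − 2P − Q) − ¼ ln(1 − 2Q).
1 − 2P − Q = 0.812425, giving −½ ln(0.812425) = 0.103866.
1 − 2Q = 0.921146, giving −¼ ln(0.921146) = 0.020534.
d = 0.103866 + 0.020534 = 0.124400.
Under a molecular clock d = 2μt, so t = d/(2μ) = 0.124400 / (2 × 3.9 × 10^-8) = 1.59 million years.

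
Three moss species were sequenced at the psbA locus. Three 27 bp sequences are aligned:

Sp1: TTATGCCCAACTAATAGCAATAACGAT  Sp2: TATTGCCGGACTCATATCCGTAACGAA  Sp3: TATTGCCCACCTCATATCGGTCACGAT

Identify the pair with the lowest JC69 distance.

Sp1–Sp2: 9/27 differ, p = 0.333, d = 0.441.
Sp1–Sp3: 8/27 differ, p = 0.296, d = 0.377.
Sp2–Sp3: 6/27 differ, p = 0.222, d = 0.264.
The smallest distance is between Sp2 and Sp3.

Sp2 and Sp3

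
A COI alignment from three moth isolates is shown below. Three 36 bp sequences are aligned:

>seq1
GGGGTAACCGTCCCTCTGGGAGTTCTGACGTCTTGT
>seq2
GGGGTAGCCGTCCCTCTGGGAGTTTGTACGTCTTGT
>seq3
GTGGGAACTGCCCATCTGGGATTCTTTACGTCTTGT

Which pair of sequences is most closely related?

seq1–seq2: 4/36 differ, p = 0.111, d = 0.120.
seq1–seq3: 9/36 differ, p = 0.250, d = 0.304.
seq2–seq3: 9/36 differ, p = 0.250, d = 0.304.
The smallest distance is between seq1 and seq2.

seq1 and seq2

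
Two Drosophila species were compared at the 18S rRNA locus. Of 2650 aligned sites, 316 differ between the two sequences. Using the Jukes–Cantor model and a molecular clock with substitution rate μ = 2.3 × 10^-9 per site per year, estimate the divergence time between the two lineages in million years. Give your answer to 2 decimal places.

28.23

p = 316/2650 ≈ 0.119245.
d = −(3/4) ln(1 − 4p/3) = −0.75 ln(1 − 0.158993) = −0.75 ln(0.841007)
  = −0.75 × (-0.173155) = 0.129866 substitutions/site.
Under a molecular clock d = 2μt, so t = d/(2μ) = 0.129866 / (2 × 2.3 × 10^-9) = 28.23 million years.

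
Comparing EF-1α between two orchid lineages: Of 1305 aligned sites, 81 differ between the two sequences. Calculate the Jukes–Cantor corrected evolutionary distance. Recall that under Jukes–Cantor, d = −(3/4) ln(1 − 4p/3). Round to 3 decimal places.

p = 81/1305 ≈ 0.062069.
d = −(3/4) ln(1 − 4p/3) = −0.75 ln(1 − 0.082759) = −0.75 ln(0.917241)
  = −0.75 × (-0.086385) = 0.064789 substitutions/site.

0.065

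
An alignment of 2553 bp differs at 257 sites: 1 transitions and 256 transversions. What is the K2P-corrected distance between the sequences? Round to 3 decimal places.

0.109

P = 1/2553 ≈ 0.000392 and Q = 256/2553 ≈ 0.100274.
Under the Kimura two-parameter model, d = −½ ln(1 − 2P − Q) − ¼ ln(1 − 2Q).
1 − 2P − Q = 0.898942, giving −½ ln(0.898942) = 0.053268.
1 − 2Q = 0.799452, giving −¼ ln(0.799452) = 0.055957.
d = 0.053268 + 0.055957 = 0.109225.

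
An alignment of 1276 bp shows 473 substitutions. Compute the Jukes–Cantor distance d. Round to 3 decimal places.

0.511

p = 473/1276 ≈ 0.37069.
d = −(3/4) ln(1 − 4p/3) = −0.75 ln(1 − 0.494253) = −0.75 ln(0.505747)
  = −0.75 × (-0.681719) = 0.511289 substitutions/site.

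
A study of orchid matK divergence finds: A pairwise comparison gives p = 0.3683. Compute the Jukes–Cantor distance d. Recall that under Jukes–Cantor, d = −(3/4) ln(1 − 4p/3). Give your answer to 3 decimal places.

0.507

d = −(3/4) ln(1 − 4p/3) = −0.75 ln(1 − 0.491067) = −0.75 ln(0.508933)
  = −0.75 × (-0.675439) = 0.506579 substitutions/site.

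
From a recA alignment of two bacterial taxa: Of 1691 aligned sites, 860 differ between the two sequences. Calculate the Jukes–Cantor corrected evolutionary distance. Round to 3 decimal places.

p = 860/1691 ≈ 0.508575.
d = −(3/4) ln(1 − 4p/3) = −0.75 ln(1 − 0.6781) = −0.75 ln(0.3219)
  = −0.75 × (-1.133514) = 0.850136 substitutions/site.

0.850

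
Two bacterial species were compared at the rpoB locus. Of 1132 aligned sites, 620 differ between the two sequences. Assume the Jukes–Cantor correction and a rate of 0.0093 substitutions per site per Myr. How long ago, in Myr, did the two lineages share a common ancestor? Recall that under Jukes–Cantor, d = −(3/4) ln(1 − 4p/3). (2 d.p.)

p = 620/1132 ≈ 0.547703.
d = −(3/4) ln(1 − 4p/3) = −0.75 ln(1 − 0.730271) = −0.75 ln(0.269729)
  = −0.75 × (-1.310338) = 0.982754 substitutions/site.
Under a molecular clock d = 2μt, so t = d/(2μ) = 0.982754 / (2 × 0.0093) = 52.84 Myr.

52.84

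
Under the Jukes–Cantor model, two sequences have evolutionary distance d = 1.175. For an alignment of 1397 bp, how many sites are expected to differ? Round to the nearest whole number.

Invert JC69: p = (3/4)(1 − e^(−4d/3)) = 0.75 × (1 − e^(-1.566667)) = 0.75 × (1 − 0.208740) = 0.593445.
Expected differing sites = pL ≈ 0.593445 × 1397 = 829.042665 ≈ 829.

829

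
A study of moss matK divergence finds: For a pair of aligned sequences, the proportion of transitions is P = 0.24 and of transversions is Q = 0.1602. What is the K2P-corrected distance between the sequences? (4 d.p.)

Under the Kimura two-parameter model, d = −½ ln(1 − 2P − Q) − ¼ ln(1 − 2Q).
1 − 2P − Q = 0.3598, giving −½ ln(0.3598) = 0.511103.
1 − 2Q = 0.6796, giving −¼ ln(0.6796) = 0.096563.
d = 0.511103 + 0.096563 = 0.607666.

0.6077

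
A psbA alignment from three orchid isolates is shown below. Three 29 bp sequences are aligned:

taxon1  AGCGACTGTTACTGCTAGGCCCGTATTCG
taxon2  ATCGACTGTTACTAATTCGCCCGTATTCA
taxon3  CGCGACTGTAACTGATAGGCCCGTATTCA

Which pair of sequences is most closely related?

taxon1 and taxon3

taxon1–taxon2: 6/29 differ, p = 0.207, d = 0.242.
taxon1–taxon3: 4/29 differ, p = 0.138, d = 0.152.
taxon2–taxon3: 6/29 differ, p = 0.207, d = 0.242.
The smallest distance is between taxon1 and taxon3.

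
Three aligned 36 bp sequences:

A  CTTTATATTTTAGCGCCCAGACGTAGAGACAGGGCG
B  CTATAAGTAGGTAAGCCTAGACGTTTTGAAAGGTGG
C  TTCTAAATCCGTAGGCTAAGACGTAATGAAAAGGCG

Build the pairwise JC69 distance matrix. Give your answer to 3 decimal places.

d(A,B) = 0.673, d(A,C) = 0.608, d(B,C) = 0.493

A–B: 16/36 sites differ → p ≈ 0.444444, d = −0.75 ln(1 − 0.592592) = 0.673455 ≈ 0.673.
A–C: 15/36 sites differ → p ≈ 0.416667, d = −0.75 ln(1 − 0.555556) = 0.608198 ≈ 0.608.
B–C: 13/36 sites differ → p ≈ 0.361111, d = −0.75 ln(1 − 0.481481) = 0.492584 ≈ 0.493.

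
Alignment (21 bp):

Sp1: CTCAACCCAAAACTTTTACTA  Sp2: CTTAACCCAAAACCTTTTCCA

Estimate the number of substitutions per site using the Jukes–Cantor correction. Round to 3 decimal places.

0.220

The sequences differ at 4 of 21 sites (3, 14, 18, 20), so p = 4/21 ≈ 0.190476.
d = −(3/4) ln(1 − 4p/3) = −0.75 ln(1 − 0.253968) = −0.75 ln(0.746032)
  = −0.75 × (-0.292987) = 0.219740 substitutions/site.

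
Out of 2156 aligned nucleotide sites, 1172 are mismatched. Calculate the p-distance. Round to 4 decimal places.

p = 1172/2156 = 0.543599… ≈ 0.5436 (to 4 d.p.).

0.5436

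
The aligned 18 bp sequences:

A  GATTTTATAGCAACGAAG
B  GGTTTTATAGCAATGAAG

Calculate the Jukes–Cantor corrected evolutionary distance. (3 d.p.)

0.120

The sequences differ at 2 of 18 sites (2, 14), so p = 2/18 ≈ 0.111111.
d = −(3/4) ln(1 − 4p/3) = −0.75 ln(1 − 0.148148) = −0.75 ln(0.851852)
  = −0.75 × (-0.160342) = 0.120257 substitutions/site.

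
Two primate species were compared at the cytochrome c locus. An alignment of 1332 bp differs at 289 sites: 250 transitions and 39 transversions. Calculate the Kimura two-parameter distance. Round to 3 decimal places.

P = 250/1332 ≈ 0.187688 and Q = 39/1332 ≈ 0.029279.
Under the Kimura two-parameter model, d = −½ ln(1 − 2P − Q) − ¼ ln(1 − 2Q).
1 − 2P − Q = 0.595345, giving −½ ln(0.595345) = 0.259307.
1 − 2Q = 0.941442, giving −¼ ln(0.941442) = 0.015086.
d = 0.259307 + 0.015086 = 0.274393.

0.274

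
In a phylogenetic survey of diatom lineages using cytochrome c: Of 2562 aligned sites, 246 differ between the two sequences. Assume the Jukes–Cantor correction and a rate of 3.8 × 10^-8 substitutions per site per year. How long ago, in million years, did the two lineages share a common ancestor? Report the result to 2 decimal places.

p = 246/2562 ≈ 0.096019.
d = −(3/4) ln(1 − 4p/3) = −0.75 ln(1 − 0.128025) = −0.75 ln(0.871975)
  = −0.75 × (-0.136995) = 0.102746 substitutions/site.
Under a molecular clock d = 2μt, so t = d/(2μ) = 0.102746 / (2 × 3.8 × 10^-8) = 1.35 million years.

1.35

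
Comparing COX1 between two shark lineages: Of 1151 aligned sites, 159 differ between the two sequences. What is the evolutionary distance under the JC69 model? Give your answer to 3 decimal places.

p = 159/1151 ≈ 0.138141.
d = −(3/4) ln(1 − 4p/3) = −0.75 ln(1 − 0.184188) = −0.75 ln(0.815812)
  = −0.75 × (-0.203571) = 0.152678 substitutions/site.

0.153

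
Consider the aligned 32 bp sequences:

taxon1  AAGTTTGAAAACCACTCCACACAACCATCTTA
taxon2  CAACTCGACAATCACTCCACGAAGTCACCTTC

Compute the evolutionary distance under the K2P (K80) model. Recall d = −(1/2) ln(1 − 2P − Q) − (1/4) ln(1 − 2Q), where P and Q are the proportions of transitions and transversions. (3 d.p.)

0.562

Of 32 sites, 8 differences are transitions and 4 are transversions, so P = 8/32 = 0.25 and Q = 4/32 = 0.125.
Under the Kimura two-parameter model, d = −½ ln(1 − 2P − Q) − ¼ ln(1 − 2Q).
1 − 2P − Q = 0.375, giving −½ ln(0.375) = 0.490415.
1 − 2Q = 0.75, giving −¼ ln(0.75) = 0.071921.
d = 0.490415 + 0.071921 = 0.562336.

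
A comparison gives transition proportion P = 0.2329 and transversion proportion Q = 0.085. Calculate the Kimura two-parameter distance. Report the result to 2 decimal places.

0.45

Under the Kimura two-parameter model, d = −½ ln(1 − 2P − Q) − ¼ ln(1 − 2Q).
1 − 2P − Q = 0.4492, giving −½ ln(0.4492) = 0.400144.
1 − 2Q = 0.83, giving −¼ ln(0.83) = 0.046582.
d = 0.400144 + 0.046582 = 0.446726.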